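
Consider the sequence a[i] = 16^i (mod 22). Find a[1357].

We have a[1] = 16; a[2] = 14; a[3] = 4; a[4] = 20; a[5] = 12; a[6] = 16.
The sequence repeats with period 5.
(1357 - 1) mod 5 = 1, so a[1357] = a[2] = 14.

14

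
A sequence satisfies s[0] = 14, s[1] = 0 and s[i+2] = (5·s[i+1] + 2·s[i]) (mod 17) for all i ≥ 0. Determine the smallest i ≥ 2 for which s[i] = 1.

Listing terms: s[0] = 14, s[1] = 0, s[2] = 11, s[3] = 4, s[4] = 8, s[5] = 14, s[6] = 1, s[7] = 16, s[8] = 14, s[9] = 0.
Since (s[8], s[9]) = (s[0], s[1]) = (14, 0) (two consecutive terms determine the rest), the sequence is periodic with period 8.
The value 1 first appears (with i ≥ 2) at s[6].

6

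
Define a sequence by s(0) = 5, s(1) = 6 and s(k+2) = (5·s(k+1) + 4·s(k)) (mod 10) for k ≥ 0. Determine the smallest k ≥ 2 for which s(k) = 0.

Computing terms: s(0) = 5, s(1) = 6, s(2) = 0, s(3) = 4, s(4) = 0, s(5) = 6, s(6) = 0.
Since (s(5), s(6)) = (s(1), s(2)) = (6, 0) (two consecutive terms determine the rest), the sequence is eventually periodic: after a pre-period of length 1 it cycles with period 4.
The value 0 first appears (with k ≥ 2) at s(2).

2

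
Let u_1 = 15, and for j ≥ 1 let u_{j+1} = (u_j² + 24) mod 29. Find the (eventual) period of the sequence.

4

u_1 = 15, u_2 = 17, u_3 = 23, u_4 = 2, u_5 = 28, u_6 = 25, u_7 = 11, u_8 = 0, u_9 = 24, u_{10} = 20, u_{11} = 18, u_{12} = 0.
Since u_{12} = u_8 = 0, the sequence is eventually periodic: after a pre-period of length 7 it cycles with period 4.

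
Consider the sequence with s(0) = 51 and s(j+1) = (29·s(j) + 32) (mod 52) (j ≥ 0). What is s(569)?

15

Listing terms: s(0) = 51; s(1) = 3; s(2) = 15; s(3) = 51.
The sequence repeats with period 3.
(569 - 0) mod 3 = 2, so s(569) = s(2) = 15.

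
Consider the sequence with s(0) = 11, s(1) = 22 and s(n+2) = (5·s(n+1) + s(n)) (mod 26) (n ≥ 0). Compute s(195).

We have s(0) = 11, s(1) = 22, s(2) = 17, s(3) = 3, s(4) = 6, s(5) = 7, s(6) = 15, s(7) = 4, s(8) = 9, s(9) = 23, s(10) = 20, s(11) = 19, s(12) = 11, s(13) = 22.
The sequence repeats with period 12.
(195 - 0) mod 12 = 3, so s(195) = s(3) = 3.

3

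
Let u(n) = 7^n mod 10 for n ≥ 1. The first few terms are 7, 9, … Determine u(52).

1

Computing terms: u(1) = 7, u(2) = 9, u(3) = 3, u(4) = 1, u(5) = 7.
Since u(5) = u(1) = 7, the sequence is periodic with period 4.
So u(52) = u(1 + ((52-1) mod 4)) = u(4) = 1.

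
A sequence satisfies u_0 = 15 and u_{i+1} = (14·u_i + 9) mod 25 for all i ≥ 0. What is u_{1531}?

Computing terms: u_0 = 15, u_1 = 19, u_2 = 0, u_3 = 9, u_4 = 10, u_5 = 24, u_6 = 20, u_7 = 14, u_8 = 5, u_9 = 4, u_{10} = 15.
The sequence repeats with period 10.
(1531 - 0) mod 10 = 1, so u_{1531} = u_1 = 19.

19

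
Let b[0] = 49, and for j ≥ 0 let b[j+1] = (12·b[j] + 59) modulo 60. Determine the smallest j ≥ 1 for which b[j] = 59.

We have b[0] = 49,  b[1] = 47,  b[2] = 23,  b[3] = 35,  b[4] = 59,  b[5] = 47.
Since b[5] = b[1] = 47, the sequence is eventually periodic: after a pre-period of length 1 it cycles with period 4.
The value 59 first appears (with j ≥ 1) at b[4].

4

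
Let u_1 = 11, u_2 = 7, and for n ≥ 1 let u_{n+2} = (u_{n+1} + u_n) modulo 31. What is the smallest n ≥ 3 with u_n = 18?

Computing terms: u_1 = 11, u_2 = 7, u_3 = 18, u_4 = 25, u_5 = 12, u_6 = 6, u_7 = 18, u_8 = 24, u_9 = 11, u_{10} = 4, u_{11} = 15, u_{12} = 19, u_{13} = 3, u_{14} = 22, u_{15} = 25, u_{16} = 16, u_{17} = 10, u_{18} = 26, u_{19} = 5, u_{20} = 0, u_{21} = 5, u_{22} = 5, u_{23} = 10, u_{24} = 15, u_{25} = 25, u_{26} = 9, u_{27} = 3, u_{28} = 12, u_{29} = 15, u_{30} = 27, u_{31} = 11, u_{32} = 7.
Since (u_{31}, u_{32}) = (u_1, u_2) = (11, 7) (two consecutive terms determine the rest), the sequence is periodic with period 30.
The value 18 first appears (with n ≥ 3) at u_3.

3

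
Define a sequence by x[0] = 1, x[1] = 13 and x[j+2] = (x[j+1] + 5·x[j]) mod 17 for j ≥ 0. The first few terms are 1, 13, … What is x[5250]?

x[0] = 1; x[1] = 13; x[2] = 1; x[3] = 15; x[4] = 3; x[5] = 10; x[6] = 8; x[7] = 7; x[8] = 13; x[9] = 14; x[10] = 11; x[11] = 13; x[12] = 0; x[13] = 14; x[14] = 14; x[15] = 16; x[16] = 1; x[17] = 13.
Since (x[16], x[17]) = (x[0], x[1]) = (1, 13) (two consecutive terms determine the rest), the sequence is periodic with period 16.
(5250 - 0) mod 16 = 2, so x[5250] = x[2] = 1.

1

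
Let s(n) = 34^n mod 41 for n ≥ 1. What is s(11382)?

33

Computing terms: s(1) = 34,  s(2) = 8,  s(3) = 26,  s(4) = 23,  s(5) = 3,  s(6) = 20,  s(7) = 24,  s(8) = 37,  s(9) = 28,  s(10) = 9,  s(11) = 19,  s(12) = 31,  s(13) = 29,  s(14) = 2,  s(15) = 27,  s(16) = 16,  s(17) = 11,  s(18) = 5,  s(19) = 6,  s(20) = 40,  s(21) = 7,  s(22) = 33,  s(23) = 15,  s(24) = 18,  s(25) = 38,  s(26) = 21,  s(27) = 17,  s(28) = 4,  s(29) = 13,  s(30) = 32,  s(31) = 22,  s(32) = 10,  s(33) = 12,  s(34) = 39,  s(35) = 14,  s(36) = 25,  s(37) = 30,  s(38) = 36,  s(39) = 35,  s(40) = 1,  s(41) = 34.
The sequence repeats with period 40.
So s(11382) = s(1 + ((11382-1) mod 40)) = s(22) = 33.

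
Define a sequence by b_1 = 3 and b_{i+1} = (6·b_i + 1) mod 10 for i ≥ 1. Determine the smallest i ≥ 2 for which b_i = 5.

Computing terms: b_1 = 3, b_2 = 9, b_3 = 5, b_4 = 1, b_5 = 7, b_6 = 3.
The sequence repeats with period 5.
The value 5 first appears (with i ≥ 2) at b_3.

3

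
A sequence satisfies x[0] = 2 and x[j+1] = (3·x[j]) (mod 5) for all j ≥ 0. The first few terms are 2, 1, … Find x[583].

Listing terms: x[0] = 2,  x[1] = 1,  x[2] = 3,  x[3] = 4,  x[4] = 2.
The sequence repeats with period 4.
So x[583] = x[0 + ((583-0) mod 4)] = x[3] = 4.

4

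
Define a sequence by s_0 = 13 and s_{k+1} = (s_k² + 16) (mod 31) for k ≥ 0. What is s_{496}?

10

Computing terms: s_0 = 13,  s_1 = 30,  s_2 = 17,  s_3 = 26,  s_4 = 10,  s_5 = 23,  s_6 = 18,  s_7 = 30.
Since s_7 = s_1 = 30, the sequence is eventually periodic: after a pre-period of length 1 it cycles with period 6.
For k ≥ 1, s_k depends only on (k - 1) mod 6. (496 - 1) mod 6 = 3, so s_{496} = s_4 = 10.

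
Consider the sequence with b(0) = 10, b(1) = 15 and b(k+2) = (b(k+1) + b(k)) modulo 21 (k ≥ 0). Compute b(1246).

5

b(0) = 10,  b(1) = 15,  b(2) = 4,  b(3) = 19,  b(4) = 2,  b(5) = 0,  b(6) = 2,  b(7) = 2,  b(8) = 4,  b(9) = 6,  b(10) = 10,  b(11) = 16,  b(12) = 5,  b(13) = 0,  b(14) = 5,  b(15) = 5,  b(16) = 10,  b(17) = 15.
The sequence repeats with period 16.
So b(1246) = b(0 + ((1246-0) mod 16)) = b(14) = 5.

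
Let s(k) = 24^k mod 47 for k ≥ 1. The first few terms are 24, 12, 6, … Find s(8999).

Computing terms: s(1) = 24,  s(2) = 12,  s(3) = 6,  s(4) = 3,  s(5) = 25,  s(6) = 36,  s(7) = 18,  s(8) = 9,  s(9) = 28,  s(10) = 14,  s(11) = 7,  s(12) = 27,  s(13) = 37,  s(14) = 42,  s(15) = 21,  s(16) = 34,  s(17) = 17,  s(18) = 32,  s(19) = 16,  s(20) = 8,  s(21) = 4,  s(22) = 2,  s(23) = 1,  s(24) = 24.
The sequence repeats with period 23.
(8999 - 1) mod 23 = 5, so s(8999) = s(6) = 36.

36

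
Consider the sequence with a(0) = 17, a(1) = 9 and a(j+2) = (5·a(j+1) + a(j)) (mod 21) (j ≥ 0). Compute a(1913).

Computing terms: a(0) = 17, a(1) = 9, a(2) = 20, a(3) = 4, a(4) = 19, a(5) = 15, a(6) = 10, a(7) = 2, a(8) = 20, a(9) = 18, a(10) = 5, a(11) = 1, a(12) = 10, a(13) = 9, a(14) = 13, a(15) = 11, a(16) = 5, a(17) = 15, a(18) = 17, a(19) = 16, a(20) = 13, a(21) = 18, a(22) = 19, a(23) = 8, a(24) = 17, a(25) = 9.
Since (a(24), a(25)) = (a(0), a(1)) = (17, 9) (two consecutive terms determine the rest), the sequence is periodic with period 24.
(1913 - 0) mod 24 = 17, so a(1913) = a(17) = 15.

15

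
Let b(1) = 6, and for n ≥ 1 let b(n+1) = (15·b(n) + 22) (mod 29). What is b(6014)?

23

Computing terms: b(1) = 6, b(2) = 25, b(3) = 20, b(4) = 3, b(5) = 9, b(6) = 12, b(7) = 28, b(8) = 7, b(9) = 11, b(10) = 13, b(11) = 14, b(12) = 0, b(13) = 22, b(14) = 4, b(15) = 24, b(16) = 5, b(17) = 10, b(18) = 27, b(19) = 21, b(20) = 18, b(21) = 2, b(22) = 23, b(23) = 19, b(24) = 17, b(25) = 16, b(26) = 1, b(27) = 8, b(28) = 26, b(29) = 6.
Since b(29) = b(1) = 6, the sequence is periodic with period 28.
So b(6014) = b(1 + ((6014-1) mod 28)) = b(22) = 23.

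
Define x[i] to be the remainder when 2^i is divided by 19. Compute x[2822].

x[1] = 2,  x[2] = 4,  x[3] = 8,  x[4] = 16,  x[5] = 13,  x[6] = 7,  x[7] = 14,  x[8] = 9,  x[9] = 18,  x[10] = 17,  x[11] = 15,  x[12] = 11,  x[13] = 3,  x[14] = 6,  x[15] = 12,  x[16] = 5,  x[17] = 10,  x[18] = 1,  x[19] = 2.
The sequence repeats with period 18.
So x[2822] = x[1 + ((2822-1) mod 18)] = x[14] = 6.

6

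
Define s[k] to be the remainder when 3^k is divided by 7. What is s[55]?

Listing terms: s[1] = 3,  s[2] = 2,  s[3] = 6,  s[4] = 4,  s[5] = 5,  s[6] = 1,  s[7] = 3.
Since s[7] = s[1] = 3, the sequence is periodic with period 6.
(55 - 1) mod 6 = 0, so s[55] = s[1] = 3.

3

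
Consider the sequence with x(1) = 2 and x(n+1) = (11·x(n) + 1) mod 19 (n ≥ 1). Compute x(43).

Computing terms: x(1) = 2; x(2) = 4; x(3) = 7; x(4) = 2.
The sequence repeats with period 3.
(43 - 1) mod 3 = 0, so x(43) = x(1) = 2.

2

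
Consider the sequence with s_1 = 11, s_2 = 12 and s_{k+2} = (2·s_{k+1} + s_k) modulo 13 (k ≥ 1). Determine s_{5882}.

12

s_1 = 11,  s_2 = 12,  s_3 = 9,  s_4 = 4,  s_5 = 4,  s_6 = 12,  s_7 = 2,  s_8 = 3,  s_9 = 8,  s_{10} = 6,  s_{11} = 7,  s_{12} = 7,  s_{13} = 8,  s_{14} = 10,  s_{15} = 2,  s_{16} = 1,  s_{17} = 4,  s_{18} = 9,  s_{19} = 9,  s_{20} = 1,  s_{21} = 11,  s_{22} = 10,  s_{23} = 5,  s_{24} = 7,  s_{25} = 6,  s_{26} = 6,  s_{27} = 5,  s_{28} = 3,  s_{29} = 11,  s_{30} = 12.
Since (s_{29}, s_{30}) = (s_1, s_2) = (11, 12) (two consecutive terms determine the rest), the sequence is periodic with period 28.
So s_{5882} = s_{1 + ((5882-1) mod 28)} = s_2 = 12.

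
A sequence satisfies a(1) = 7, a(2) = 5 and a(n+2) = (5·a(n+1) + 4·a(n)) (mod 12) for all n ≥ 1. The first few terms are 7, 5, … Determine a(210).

Computing terms: a(1) = 7; a(2) = 5; a(3) = 5; a(4) = 9; a(5) = 5; a(6) = 1; a(7) = 1; a(8) = 9; a(9) = 1; a(10) = 5; a(11) = 5.
Since (a(10), a(11)) = (a(2), a(3)) = (5, 5) (two consecutive terms determine the rest), the sequence is eventually periodic: after a pre-period of length 1 it cycles with period 8.
For n ≥ 2, a(n) depends only on (n - 2) mod 8. (210 - 2) mod 8 = 0, so a(210) = a(2) = 5.

5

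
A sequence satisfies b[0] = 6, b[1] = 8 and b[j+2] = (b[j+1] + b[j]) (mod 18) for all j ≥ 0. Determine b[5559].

14

We have b[0] = 6; b[1] = 8; b[2] = 14; b[3] = 4; b[4] = 0; b[5] = 4; b[6] = 4; b[7] = 8; b[8] = 12; b[9] = 2; b[10] = 14; b[11] = 16; b[12] = 12; b[13] = 10; b[14] = 4; b[15] = 14; b[16] = 0; b[17] = 14; b[18] = 14; b[19] = 10; b[20] = 6; b[21] = 16; b[22] = 4; b[23] = 2; b[24] = 6; b[25] = 8.
The sequence repeats with period 24.
(5559 - 0) mod 24 = 15, so b[5559] = b[15] = 14.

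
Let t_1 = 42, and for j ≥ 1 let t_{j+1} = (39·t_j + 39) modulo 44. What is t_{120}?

Computing terms: t_1 = 42,  t_2 = 5,  t_3 = 14,  t_4 = 13,  t_5 = 18,  t_6 = 37,  t_7 = 30,  t_8 = 21,  t_9 = 22,  t_{10} = 17,  t_{11} = 42.
Since t_{11} = t_1 = 42, the sequence is periodic with period 10.
(120 - 1) mod 10 = 9, so t_{120} = t_{10} = 17.

17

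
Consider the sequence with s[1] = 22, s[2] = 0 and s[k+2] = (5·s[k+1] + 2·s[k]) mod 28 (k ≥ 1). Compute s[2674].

s[1] = 22,  s[2] = 0,  s[3] = 16,  s[4] = 24,  s[5] = 12,  s[6] = 24,  s[7] = 4,  s[8] = 12,  s[9] = 12,  s[10] = 0,  s[11] = 24,  s[12] = 8,  s[13] = 4,  s[14] = 8,  s[15] = 20,  s[16] = 4,  s[17] = 4,  s[18] = 0,  s[19] = 8,  s[20] = 12,  s[21] = 20,  s[22] = 12,  s[23] = 16,  s[24] = 20,  s[25] = 20,  s[26] = 0,  s[27] = 12,  s[28] = 4,  s[29] = 16,  s[30] = 4,  s[31] = 24,  s[32] = 16,  s[33] = 16,  s[34] = 0,  s[35] = 4,  s[36] = 20,  s[37] = 24,  s[38] = 20,  s[39] = 8,  s[40] = 24,  s[41] = 24,  s[42] = 0,  s[43] = 20,  s[44] = 16,  s[45] = 8,  s[46] = 16,  s[47] = 12,  s[48] = 8,  s[49] = 8,  s[50] = 0,  s[51] = 16.
Since (s[50], s[51]) = (s[2], s[3]) = (0, 16) (two consecutive terms determine the rest), the sequence is eventually periodic: after a pre-period of length 1 it cycles with period 48.
For k ≥ 2, s[k] depends only on (k - 2) mod 48. (2674 - 2) mod 48 = 32, so s[2674] = s[34] = 0.

0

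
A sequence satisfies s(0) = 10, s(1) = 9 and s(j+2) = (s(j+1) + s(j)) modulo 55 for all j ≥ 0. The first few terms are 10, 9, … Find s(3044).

Listing terms: s(0) = 10, s(1) = 9, s(2) = 19, s(3) = 28, s(4) = 47, s(5) = 20, s(6) = 12, s(7) = 32, s(8) = 44, s(9) = 21, s(10) = 10, s(11) = 31, s(12) = 41, s(13) = 17, s(14) = 3, s(15) = 20, s(16) = 23, s(17) = 43, s(18) = 11, s(19) = 54, s(20) = 10, s(21) = 9.
The sequence repeats with period 20.
(3044 - 0) mod 20 = 4, so s(3044) = s(4) = 47.

47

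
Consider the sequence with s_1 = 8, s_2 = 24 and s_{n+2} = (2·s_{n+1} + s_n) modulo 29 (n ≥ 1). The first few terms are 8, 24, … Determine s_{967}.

27

s_1 = 8, s_2 = 24, s_3 = 27, s_4 = 20, s_5 = 9, s_6 = 9, s_7 = 27, s_8 = 5, s_9 = 8, s_{10} = 21, s_{11} = 21, s_{12} = 5, s_{13} = 2, s_{14} = 9, s_{15} = 20, s_{16} = 20, s_{17} = 2, s_{18} = 24, s_{19} = 21, s_{20} = 8, s_{21} = 8, s_{22} = 24.
The sequence repeats with period 20.
(967 - 1) mod 20 = 6, so s_{967} = s_7 = 27.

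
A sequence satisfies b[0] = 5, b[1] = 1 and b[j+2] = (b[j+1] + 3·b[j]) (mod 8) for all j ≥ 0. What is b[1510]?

We have b[0] = 5, b[1] = 1, b[2] = 0, b[3] = 3, b[4] = 3, b[5] = 4, b[6] = 5, b[7] = 1.
The sequence repeats with period 6.
So b[1510] = b[0 + ((1510-0) mod 6)] = b[4] = 3.

3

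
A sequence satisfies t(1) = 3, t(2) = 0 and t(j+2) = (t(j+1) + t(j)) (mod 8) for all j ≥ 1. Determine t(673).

3

We have t(1) = 3; t(2) = 0; t(3) = 3; t(4) = 3; t(5) = 6; t(6) = 1; t(7) = 7; t(8) = 0; t(9) = 7; t(10) = 7; t(11) = 6; t(12) = 5; t(13) = 3; t(14) = 0.
Since (t(13), t(14)) = (t(1), t(2)) = (3, 0) (two consecutive terms determine the rest), the sequence is periodic with period 12.
(673 - 1) mod 12 = 0, so t(673) = t(1) = 3.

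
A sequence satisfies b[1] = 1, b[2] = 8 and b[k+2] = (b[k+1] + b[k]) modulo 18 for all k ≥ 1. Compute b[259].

We have b[1] = 1; b[2] = 8; b[3] = 9; b[4] = 17; b[5] = 8; b[6] = 7; b[7] = 15; b[8] = 4; b[9] = 1; b[10] = 5; b[11] = 6; b[12] = 11; b[13] = 17; b[14] = 10; b[15] = 9; b[16] = 1; b[17] = 10; b[18] = 11; b[19] = 3; b[20] = 14; b[21] = 17; b[22] = 13; b[23] = 12; b[24] = 7; b[25] = 1; b[26] = 8.
The sequence repeats with period 24.
(259 - 1) mod 24 = 18, so b[259] = b[19] = 3.

3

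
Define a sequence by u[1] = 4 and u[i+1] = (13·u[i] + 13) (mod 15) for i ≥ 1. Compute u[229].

Computing terms: u[1] = 4,  u[2] = 5,  u[3] = 3,  u[4] = 7,  u[5] = 14,  u[6] = 0,  u[7] = 13,  u[8] = 2,  u[9] = 9,  u[10] = 10,  u[11] = 8,  u[12] = 12,  u[13] = 4.
Since u[13] = u[1] = 4, the sequence is periodic with period 12.
So u[229] = u[1 + ((229-1) mod 12)] = u[1] = 4.

4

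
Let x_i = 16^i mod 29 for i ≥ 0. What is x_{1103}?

25

x_0 = 1, x_1 = 16, x_2 = 24, x_3 = 7, x_4 = 25, x_5 = 23, x_6 = 20, x_7 = 1.
Since x_7 = x_0 = 1, the sequence is periodic with period 7.
(1103 - 0) mod 7 = 4, so x_{1103} = x_4 = 25.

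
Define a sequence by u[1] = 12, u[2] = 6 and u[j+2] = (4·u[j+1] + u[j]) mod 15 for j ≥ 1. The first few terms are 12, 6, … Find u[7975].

9

Computing terms: u[1] = 12, u[2] = 6, u[3] = 6, u[4] = 0, u[5] = 6, u[6] = 9, u[7] = 12, u[8] = 12, u[9] = 0, u[10] = 12, u[11] = 3, u[12] = 9, u[13] = 9, u[14] = 0, u[15] = 9, u[16] = 6, u[17] = 3, u[18] = 3, u[19] = 0, u[20] = 3, u[21] = 12, u[22] = 6.
The sequence repeats with period 20.
So u[7975] = u[1 + ((7975-1) mod 20)] = u[15] = 9.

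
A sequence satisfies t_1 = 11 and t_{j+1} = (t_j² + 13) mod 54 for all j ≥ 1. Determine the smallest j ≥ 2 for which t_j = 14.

We have t_1 = 11,  t_2 = 26,  t_3 = 41,  t_4 = 20,  t_5 = 35,  t_6 = 50,  t_7 = 29,  t_8 = 44,  t_9 = 5,  t_{10} = 38,  t_{11} = 53,  t_{12} = 14,  t_{13} = 47,  t_{14} = 8,  t_{15} = 23,  t_{16} = 2,  t_{17} = 17,  t_{18} = 32,  t_{19} = 11.
The sequence repeats with period 18.
The value 14 first appears (with j ≥ 2) at t_{12}.

12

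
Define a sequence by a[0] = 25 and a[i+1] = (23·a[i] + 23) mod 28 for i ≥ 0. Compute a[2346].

We have a[0] = 25; a[1] = 10; a[2] = 1; a[3] = 18; a[4] = 17; a[5] = 22; a[6] = 25.
The sequence repeats with period 6.
So a[2346] = a[0 + ((2346-0) mod 6)] = a[0] = 25.

25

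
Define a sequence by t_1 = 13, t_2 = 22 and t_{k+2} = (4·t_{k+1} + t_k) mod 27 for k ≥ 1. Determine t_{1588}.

21

Listing terms: t_1 = 13, t_2 = 22, t_3 = 20, t_4 = 21, t_5 = 23, t_6 = 5, t_7 = 16, t_8 = 15, t_9 = 22, t_{10} = 22, t_{11} = 2, t_{12} = 3, t_{13} = 14, t_{14} = 5, t_{15} = 7, t_{16} = 6, t_{17} = 4, t_{18} = 22, t_{19} = 11, t_{20} = 12, t_{21} = 5, t_{22} = 5, t_{23} = 25, t_{24} = 24, t_{25} = 13, t_{26} = 22.
The sequence repeats with period 24.
So t_{1588} = t_{1 + ((1588-1) mod 24)} = t_4 = 21.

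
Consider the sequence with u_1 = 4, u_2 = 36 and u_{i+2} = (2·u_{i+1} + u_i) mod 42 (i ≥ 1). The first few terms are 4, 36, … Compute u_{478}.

6

We have u_1 = 4, u_2 = 36, u_3 = 34, u_4 = 20, u_5 = 32, u_6 = 0, u_7 = 32, u_8 = 22, u_9 = 34, u_{10} = 6, u_{11} = 4, u_{12} = 14, u_{13} = 32, u_{14} = 36, u_{15} = 20, u_{16} = 34, u_{17} = 4, u_{18} = 0, u_{19} = 4, u_{20} = 8, u_{21} = 20, u_{22} = 6, u_{23} = 32, u_{24} = 28, u_{25} = 4, u_{26} = 36.
The sequence repeats with period 24.
So u_{478} = u_{1 + ((478-1) mod 24)} = u_{22} = 6.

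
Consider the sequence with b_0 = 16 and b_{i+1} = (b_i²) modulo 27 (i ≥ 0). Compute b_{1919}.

4

We have b_0 = 16, b_1 = 13, b_2 = 7, b_3 = 22, b_4 = 25, b_5 = 4, b_6 = 16.
The sequence repeats with period 6.
So b_{1919} = b_{0 + ((1919-0) mod 6)} = b_5 = 4.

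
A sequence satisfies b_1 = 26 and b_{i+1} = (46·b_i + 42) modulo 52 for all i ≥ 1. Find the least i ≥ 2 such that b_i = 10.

Listing terms: b_1 = 26, b_2 = 42, b_3 = 50, b_4 = 2, b_5 = 30, b_6 = 18, b_7 = 38, b_8 = 22, b_9 = 14, b_{10} = 10, b_{11} = 34, b_{12} = 46, b_{13} = 26.
The sequence repeats with period 12.
The value 10 first appears (with i ≥ 2) at b_{10}.

10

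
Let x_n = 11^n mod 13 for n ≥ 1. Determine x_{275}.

6

Computing terms: x_1 = 11, x_2 = 4, x_3 = 5, x_4 = 3, x_5 = 7, x_6 = 12, x_7 = 2, x_8 = 9, x_9 = 8, x_{10} = 10, x_{11} = 6, x_{12} = 1, x_{13} = 11.
Since x_{13} = x_1 = 11, the sequence is periodic with period 12.
So x_{275} = x_{1 + ((275-1) mod 12)} = x_{11} = 6.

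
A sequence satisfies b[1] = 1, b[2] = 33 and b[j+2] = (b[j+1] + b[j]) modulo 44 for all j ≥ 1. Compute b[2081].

1

Listing terms: b[1] = 1,  b[2] = 33,  b[3] = 34,  b[4] = 23,  b[5] = 13,  b[6] = 36,  b[7] = 5,  b[8] = 41,  b[9] = 2,  b[10] = 43,  b[11] = 1,  b[12] = 0,  b[13] = 1,  b[14] = 1,  b[15] = 2,  b[16] = 3,  b[17] = 5,  b[18] = 8,  b[19] = 13,  b[20] = 21,  b[21] = 34,  b[22] = 11,  b[23] = 1,  b[24] = 12,  b[25] = 13,  b[26] = 25,  b[27] = 38,  b[28] = 19,  b[29] = 13,  b[30] = 32,  b[31] = 1,  b[32] = 33.
The sequence repeats with period 30.
So b[2081] = b[1 + ((2081-1) mod 30)] = b[11] = 1.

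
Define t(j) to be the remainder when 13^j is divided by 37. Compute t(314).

28

Listing terms: t(1) = 13, t(2) = 21, t(3) = 14, t(4) = 34, t(5) = 35, t(6) = 11, t(7) = 32, t(8) = 9, t(9) = 6, t(10) = 4, t(11) = 15, t(12) = 10, t(13) = 19, t(14) = 25, t(15) = 29, t(16) = 7, t(17) = 17, t(18) = 36, t(19) = 24, t(20) = 16, t(21) = 23, t(22) = 3, t(23) = 2, t(24) = 26, t(25) = 5, t(26) = 28, t(27) = 31, t(28) = 33, t(29) = 22, t(30) = 27, t(31) = 18, t(32) = 12, t(33) = 8, t(34) = 30, t(35) = 20, t(36) = 1, t(37) = 13.
The sequence repeats with period 36.
So t(314) = t(1 + ((314-1) mod 36)) = t(26) = 28.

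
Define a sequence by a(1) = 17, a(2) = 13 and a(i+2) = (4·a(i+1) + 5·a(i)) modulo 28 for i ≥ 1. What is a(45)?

25

a(1) = 17,  a(2) = 13,  a(3) = 25,  a(4) = 25,  a(5) = 1,  a(6) = 17,  a(7) = 17,  a(8) = 13.
Since (a(7), a(8)) = (a(1), a(2)) = (17, 13) (two consecutive terms determine the rest), the sequence is periodic with period 6.
So a(45) = a(1 + ((45-1) mod 6)) = a(3) = 25.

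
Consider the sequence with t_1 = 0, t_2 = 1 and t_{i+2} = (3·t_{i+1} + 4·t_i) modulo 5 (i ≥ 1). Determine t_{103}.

t_1 = 0; t_2 = 1; t_3 = 3; t_4 = 3; t_5 = 1; t_6 = 0; t_7 = 4; t_8 = 2; t_9 = 2; t_{10} = 4; t_{11} = 0; t_{12} = 1.
The sequence repeats with period 10.
(103 - 1) mod 10 = 2, so t_{103} = t_3 = 3.

3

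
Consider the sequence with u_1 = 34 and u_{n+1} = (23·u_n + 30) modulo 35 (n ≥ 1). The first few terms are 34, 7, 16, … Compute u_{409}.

34

We have u_1 = 34, u_2 = 7, u_3 = 16, u_4 = 13, u_5 = 14, u_6 = 2, u_7 = 6, u_8 = 28, u_9 = 9, u_{10} = 27, u_{11} = 21, u_{12} = 23, u_{13} = 34.
Since u_{13} = u_1 = 34, the sequence is periodic with period 12.
So u_{409} = u_{1 + ((409-1) mod 12)} = u_1 = 34.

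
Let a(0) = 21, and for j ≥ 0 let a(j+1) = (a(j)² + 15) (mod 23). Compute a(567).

10

a(0) = 21; a(1) = 19; a(2) = 8; a(3) = 10; a(4) = 0; a(5) = 15; a(6) = 10.
Since a(6) = a(3) = 10, the sequence is eventually periodic: after a pre-period of length 3 it cycles with period 3.
For j ≥ 3, a(j) depends only on (j - 3) mod 3. (567 - 3) mod 3 = 0, so a(567) = a(3) = 10.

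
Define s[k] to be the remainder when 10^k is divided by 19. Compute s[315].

Computing terms: s[0] = 1; s[1] = 10; s[2] = 5; s[3] = 12; s[4] = 6; s[5] = 3; s[6] = 11; s[7] = 15; s[8] = 17; s[9] = 18; s[10] = 9; s[11] = 14; s[12] = 7; s[13] = 13; s[14] = 16; s[15] = 8; s[16] = 4; s[17] = 2; s[18] = 1.
Since s[18] = s[0] = 1, the sequence is periodic with period 18.
So s[315] = s[0 + ((315-0) mod 18)] = s[9] = 18.

18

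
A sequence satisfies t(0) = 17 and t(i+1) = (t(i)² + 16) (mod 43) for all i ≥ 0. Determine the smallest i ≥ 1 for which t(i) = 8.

We have t(0) = 17, t(1) = 4, t(2) = 32, t(3) = 8, t(4) = 37, t(5) = 9, t(6) = 11, t(7) = 8.
Since t(7) = t(3) = 8, the sequence is eventually periodic: after a pre-period of length 3 it cycles with period 4.
The value 8 first appears (with i ≥ 1) at t(3).

3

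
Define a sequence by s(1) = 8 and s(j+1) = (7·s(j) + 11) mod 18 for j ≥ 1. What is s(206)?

s(1) = 8; s(2) = 13; s(3) = 12; s(4) = 5; s(5) = 10; s(6) = 9; s(7) = 2; s(8) = 7; s(9) = 6; s(10) = 17; s(11) = 4; s(12) = 3; s(13) = 14; s(14) = 1; s(15) = 0; s(16) = 11; s(17) = 16; s(18) = 15; s(19) = 8.
The sequence repeats with period 18.
(206 - 1) mod 18 = 7, so s(206) = s(8) = 7.

7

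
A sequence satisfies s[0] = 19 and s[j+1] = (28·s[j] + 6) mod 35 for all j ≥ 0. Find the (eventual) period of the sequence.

Listing terms: s[0] = 19; s[1] = 13; s[2] = 20; s[3] = 6; s[4] = 34; s[5] = 13.
Since s[5] = s[1] = 13, the sequence is eventually periodic: after a pre-period of length 1 it cycles with period 4.

4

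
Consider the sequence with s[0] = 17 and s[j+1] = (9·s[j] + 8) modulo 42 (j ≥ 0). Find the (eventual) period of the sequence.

We have s[0] = 17,  s[1] = 35,  s[2] = 29,  s[3] = 17.
The sequence repeats with period 3.

3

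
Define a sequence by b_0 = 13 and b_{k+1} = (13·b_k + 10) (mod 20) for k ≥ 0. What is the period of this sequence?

b_0 = 13; b_1 = 19; b_2 = 17; b_3 = 11; b_4 = 13.
The sequence repeats with period 4.

4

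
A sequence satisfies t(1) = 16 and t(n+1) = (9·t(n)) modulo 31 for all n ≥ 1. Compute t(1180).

Listing terms: t(1) = 16,  t(2) = 20,  t(3) = 25,  t(4) = 8,  t(5) = 10,  t(6) = 28,  t(7) = 4,  t(8) = 5,  t(9) = 14,  t(10) = 2,  t(11) = 18,  t(12) = 7,  t(13) = 1,  t(14) = 9,  t(15) = 19,  t(16) = 16.
Since t(16) = t(1) = 16, the sequence is periodic with period 15.
So t(1180) = t(1 + ((1180-1) mod 15)) = t(10) = 2.

2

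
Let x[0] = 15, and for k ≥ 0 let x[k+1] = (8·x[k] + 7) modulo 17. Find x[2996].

We have x[0] = 15, x[1] = 8, x[2] = 3, x[3] = 14, x[4] = 0, x[5] = 7, x[6] = 12, x[7] = 1, x[8] = 15.
Since x[8] = x[0] = 15, the sequence is periodic with period 8.
So x[2996] = x[0 + ((2996-0) mod 8)] = x[4] = 0.

0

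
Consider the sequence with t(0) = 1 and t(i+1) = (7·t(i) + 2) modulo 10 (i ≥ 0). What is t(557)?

9

t(0) = 1,  t(1) = 9,  t(2) = 5,  t(3) = 7,  t(4) = 1.
The sequence repeats with period 4.
So t(557) = t(0 + ((557-0) mod 4)) = t(1) = 9.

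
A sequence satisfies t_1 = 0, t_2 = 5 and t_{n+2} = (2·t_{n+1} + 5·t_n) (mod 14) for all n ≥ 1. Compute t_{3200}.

Listing terms: t_1 = 0,  t_2 = 5,  t_3 = 10,  t_4 = 3,  t_5 = 0,  t_6 = 1,  t_7 = 2,  t_8 = 9,  t_9 = 0,  t_{10} = 3,  t_{11} = 6,  t_{12} = 13,  t_{13} = 0,  t_{14} = 9,  t_{15} = 4,  t_{16} = 11,  t_{17} = 0,  t_{18} = 13,  t_{19} = 12,  t_{20} = 5,  t_{21} = 0,  t_{22} = 11,  t_{23} = 8,  t_{24} = 1,  t_{25} = 0,  t_{26} = 5.
Since (t_{25}, t_{26}) = (t_1, t_2) = (0, 5) (two consecutive terms determine the rest), the sequence is periodic with period 24.
(3200 - 1) mod 24 = 7, so t_{3200} = t_8 = 9.

9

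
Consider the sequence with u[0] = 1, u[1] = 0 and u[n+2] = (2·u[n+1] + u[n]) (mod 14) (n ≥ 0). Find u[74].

We have u[0] = 1, u[1] = 0, u[2] = 1, u[3] = 2, u[4] = 5, u[5] = 12, u[6] = 1, u[7] = 0.
The sequence repeats with period 6.
(74 - 0) mod 6 = 2, so u[74] = u[2] = 1.

1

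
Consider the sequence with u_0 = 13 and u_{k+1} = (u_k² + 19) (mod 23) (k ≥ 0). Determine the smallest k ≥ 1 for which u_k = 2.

3

Listing terms: u_0 = 13,  u_1 = 4,  u_2 = 12,  u_3 = 2,  u_4 = 0,  u_5 = 19,  u_6 = 12.
Since u_6 = u_2 = 12, the sequence is eventually periodic: after a pre-period of length 2 it cycles with period 4.
The value 2 first appears (with k ≥ 1) at u_3.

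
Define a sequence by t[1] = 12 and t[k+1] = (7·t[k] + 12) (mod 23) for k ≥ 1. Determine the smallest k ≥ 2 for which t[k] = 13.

17

Listing terms: t[1] = 12,  t[2] = 4,  t[3] = 17,  t[4] = 16,  t[5] = 9,  t[6] = 6,  t[7] = 8,  t[8] = 22,  t[9] = 5,  t[10] = 1,  t[11] = 19,  t[12] = 7,  t[13] = 15,  t[14] = 2,  t[15] = 3,  t[16] = 10,  t[17] = 13,  t[18] = 11,  t[19] = 20,  t[20] = 14,  t[21] = 18,  t[22] = 0,  t[23] = 12.
Since t[23] = t[1] = 12, the sequence is periodic with period 22.
The value 13 first appears (with k ≥ 2) at t[17].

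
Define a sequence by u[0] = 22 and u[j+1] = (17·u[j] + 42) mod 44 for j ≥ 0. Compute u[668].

Computing terms: u[0] = 22; u[1] = 20; u[2] = 30; u[3] = 24; u[4] = 10; u[5] = 36; u[6] = 38; u[7] = 28; u[8] = 34; u[9] = 4; u[10] = 22.
The sequence repeats with period 10.
So u[668] = u[0 + ((668-0) mod 10)] = u[8] = 34.

34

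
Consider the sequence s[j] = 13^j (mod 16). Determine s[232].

Listing terms: s[0] = 1, s[1] = 13, s[2] = 9, s[3] = 5, s[4] = 1.
The sequence repeats with period 4.
So s[232] = s[0 + ((232-0) mod 4)] = s[0] = 1.

1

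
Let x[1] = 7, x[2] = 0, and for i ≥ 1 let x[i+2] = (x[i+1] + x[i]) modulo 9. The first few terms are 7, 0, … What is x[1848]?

2

We have x[1] = 7, x[2] = 0, x[3] = 7, x[4] = 7, x[5] = 5, x[6] = 3, x[7] = 8, x[8] = 2, x[9] = 1, x[10] = 3, x[11] = 4, x[12] = 7, x[13] = 2, x[14] = 0, x[15] = 2, x[16] = 2, x[17] = 4, x[18] = 6, x[19] = 1, x[20] = 7, x[21] = 8, x[22] = 6, x[23] = 5, x[24] = 2, x[25] = 7, x[26] = 0.
Since (x[25], x[26]) = (x[1], x[2]) = (7, 0) (two consecutive terms determine the rest), the sequence is periodic with period 24.
So x[1848] = x[1 + ((1848-1) mod 24)] = x[24] = 2.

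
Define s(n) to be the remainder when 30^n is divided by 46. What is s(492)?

Computing terms: s(1) = 30,  s(2) = 26,  s(3) = 44,  s(4) = 32,  s(5) = 40,  s(6) = 4,  s(7) = 28,  s(8) = 12,  s(9) = 38,  s(10) = 36,  s(11) = 22,  s(12) = 16,  s(13) = 20,  s(14) = 2,  s(15) = 14,  s(16) = 6,  s(17) = 42,  s(18) = 18,  s(19) = 34,  s(20) = 8,  s(21) = 10,  s(22) = 24,  s(23) = 30.
Since s(23) = s(1) = 30, the sequence is periodic with period 22.
So s(492) = s(1 + ((492-1) mod 22)) = s(8) = 12.

12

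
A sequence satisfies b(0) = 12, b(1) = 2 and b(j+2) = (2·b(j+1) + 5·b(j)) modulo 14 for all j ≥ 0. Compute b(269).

Computing terms: b(0) = 12; b(1) = 2; b(2) = 8; b(3) = 12; b(4) = 8; b(5) = 6; b(6) = 10; b(7) = 8; b(8) = 10; b(9) = 4; b(10) = 2; b(11) = 10; b(12) = 2; b(13) = 12; b(14) = 6; b(15) = 2; b(16) = 6; b(17) = 8; b(18) = 4; b(19) = 6; b(20) = 4; b(21) = 10; b(22) = 12; b(23) = 4; b(24) = 12; b(25) = 2.
Since (b(24), b(25)) = (b(0), b(1)) = (12, 2) (two consecutive terms determine the rest), the sequence is periodic with period 24.
So b(269) = b(0 + ((269-0) mod 24)) = b(5) = 6.

6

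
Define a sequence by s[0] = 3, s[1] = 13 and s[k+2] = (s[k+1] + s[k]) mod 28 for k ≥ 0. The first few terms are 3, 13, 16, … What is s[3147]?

We have s[0] = 3,  s[1] = 13,  s[2] = 16,  s[3] = 1,  s[4] = 17,  s[5] = 18,  s[6] = 7,  s[7] = 25,  s[8] = 4,  s[9] = 1,  s[10] = 5,  s[11] = 6,  s[12] = 11,  s[13] = 17,  s[14] = 0,  s[15] = 17,  s[16] = 17,  s[17] = 6,  s[18] = 23,  s[19] = 1,  s[20] = 24,  s[21] = 25,  s[22] = 21,  s[23] = 18,  s[24] = 11,  s[25] = 1,  s[26] = 12,  s[27] = 13,  s[28] = 25,  s[29] = 10,  s[30] = 7,  s[31] = 17,  s[32] = 24,  s[33] = 13,  s[34] = 9,  s[35] = 22,  s[36] = 3,  s[37] = 25,  s[38] = 0,  s[39] = 25,  s[40] = 25,  s[41] = 22,  s[42] = 19,  s[43] = 13,  s[44] = 4,  s[45] = 17,  s[46] = 21,  s[47] = 10,  s[48] = 3,  s[49] = 13.
Since (s[48], s[49]) = (s[0], s[1]) = (3, 13) (two consecutive terms determine the rest), the sequence is periodic with period 48.
So s[3147] = s[0 + ((3147-0) mod 48)] = s[27] = 13.

13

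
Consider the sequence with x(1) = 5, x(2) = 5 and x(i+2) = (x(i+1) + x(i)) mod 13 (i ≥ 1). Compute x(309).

x(1) = 5,  x(2) = 5,  x(3) = 10,  x(4) = 2,  x(5) = 12,  x(6) = 1,  x(7) = 0,  x(8) = 1,  x(9) = 1,  x(10) = 2,  x(11) = 3,  x(12) = 5,  x(13) = 8,  x(14) = 0,  x(15) = 8,  x(16) = 8,  x(17) = 3,  x(18) = 11,  x(19) = 1,  x(20) = 12,  x(21) = 0,  x(22) = 12,  x(23) = 12,  x(24) = 11,  x(25) = 10,  x(26) = 8,  x(27) = 5,  x(28) = 0,  x(29) = 5,  x(30) = 5.
Since (x(29), x(30)) = (x(1), x(2)) = (5, 5) (two consecutive terms determine the rest), the sequence is periodic with period 28.
So x(309) = x(1 + ((309-1) mod 28)) = x(1) = 5.

5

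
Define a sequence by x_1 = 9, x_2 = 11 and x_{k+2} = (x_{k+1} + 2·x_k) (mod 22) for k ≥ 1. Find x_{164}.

7

x_1 = 9, x_2 = 11, x_3 = 7, x_4 = 7, x_5 = 21, x_6 = 13, x_7 = 11, x_8 = 15, x_9 = 15, x_{10} = 1, x_{11} = 9, x_{12} = 11.
Since (x_{11}, x_{12}) = (x_1, x_2) = (9, 11) (two consecutive terms determine the rest), the sequence is periodic with period 10.
So x_{164} = x_{1 + ((164-1) mod 10)} = x_4 = 7.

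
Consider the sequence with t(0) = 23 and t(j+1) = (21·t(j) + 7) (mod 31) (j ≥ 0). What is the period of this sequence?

30

We have t(0) = 23,  t(1) = 25,  t(2) = 5,  t(3) = 19,  t(4) = 3,  t(5) = 8,  t(6) = 20,  t(7) = 24,  t(8) = 15,  t(9) = 12,  t(10) = 11,  t(11) = 21,  t(12) = 14,  t(13) = 22,  t(14) = 4,  t(15) = 29,  t(16) = 27,  t(17) = 16,  t(18) = 2,  t(19) = 18,  t(20) = 13,  t(21) = 1,  t(22) = 28,  t(23) = 6,  t(24) = 9,  t(25) = 10,  t(26) = 0,  t(27) = 7,  t(28) = 30,  t(29) = 17,  t(30) = 23.
Since t(30) = t(0) = 23, the sequence is periodic with period 30.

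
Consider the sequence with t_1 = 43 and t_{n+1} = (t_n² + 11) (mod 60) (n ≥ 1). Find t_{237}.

11

We have t_1 = 43; t_2 = 0; t_3 = 11; t_4 = 12; t_5 = 35; t_6 = 36; t_7 = 47; t_8 = 0.
Since t_8 = t_2 = 0, the sequence is eventually periodic: after a pre-period of length 1 it cycles with period 6.
For n ≥ 2, t_n depends only on (n - 2) mod 6. (237 - 2) mod 6 = 1, so t_{237} = t_3 = 11.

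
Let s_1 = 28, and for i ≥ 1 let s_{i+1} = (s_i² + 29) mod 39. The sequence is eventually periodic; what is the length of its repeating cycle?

Listing terms: s_1 = 28, s_2 = 33, s_3 = 26, s_4 = 3, s_5 = 38, s_6 = 30, s_7 = 32, s_8 = 0, s_9 = 29, s_{10} = 12, s_{11} = 17, s_{12} = 6, s_{13} = 26.
Since s_{13} = s_3 = 26, the sequence is eventually periodic: after a pre-period of length 2 it cycles with period 10.

10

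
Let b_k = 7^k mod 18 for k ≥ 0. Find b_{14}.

13

Computing terms: b_0 = 1,  b_1 = 7,  b_2 = 13,  b_3 = 1.
Since b_3 = b_0 = 1, the sequence is periodic with period 3.
(14 - 0) mod 3 = 2, so b_{14} = b_2 = 13.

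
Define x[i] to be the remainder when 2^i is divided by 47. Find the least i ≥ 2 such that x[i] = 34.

Computing terms: x[1] = 2,  x[2] = 4,  x[3] = 8,  x[4] = 16,  x[5] = 32,  x[6] = 17,  x[7] = 34,  x[8] = 21,  x[9] = 42,  x[10] = 37,  x[11] = 27,  x[12] = 7,  x[13] = 14,  x[14] = 28,  x[15] = 9,  x[16] = 18,  x[17] = 36,  x[18] = 25,  x[19] = 3,  x[20] = 6,  x[21] = 12,  x[22] = 24,  x[23] = 1,  x[24] = 2.
Since x[24] = x[1] = 2, the sequence is periodic with period 23.
The value 34 first appears (with i ≥ 2) at x[7].

7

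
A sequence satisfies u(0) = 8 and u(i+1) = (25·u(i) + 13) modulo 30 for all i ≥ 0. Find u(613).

Listing terms: u(0) = 8, u(1) = 3, u(2) = 28, u(3) = 23, u(4) = 18, u(5) = 13, u(6) = 8.
Since u(6) = u(0) = 8, the sequence is periodic with period 6.
So u(613) = u(0 + ((613-0) mod 6)) = u(1) = 3.

3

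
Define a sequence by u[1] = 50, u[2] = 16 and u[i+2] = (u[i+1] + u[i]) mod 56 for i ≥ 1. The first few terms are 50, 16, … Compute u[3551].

28

We have u[1] = 50; u[2] = 16; u[3] = 10; u[4] = 26; u[5] = 36; u[6] = 6; u[7] = 42; u[8] = 48; u[9] = 34; u[10] = 26; u[11] = 4; u[12] = 30; u[13] = 34; u[14] = 8; u[15] = 42; u[16] = 50; u[17] = 36; u[18] = 30; u[19] = 10; u[20] = 40; u[21] = 50; u[22] = 34; u[23] = 28; u[24] = 6; u[25] = 34; u[26] = 40; u[27] = 18; u[28] = 2; u[29] = 20; u[30] = 22; u[31] = 42; u[32] = 8; u[33] = 50; u[34] = 2; u[35] = 52; u[36] = 54; u[37] = 50; u[38] = 48; u[39] = 42; u[40] = 34; u[41] = 20; u[42] = 54; u[43] = 18; u[44] = 16; u[45] = 34; u[46] = 50; u[47] = 28; u[48] = 22; u[49] = 50; u[50] = 16.
Since (u[49], u[50]) = (u[1], u[2]) = (50, 16) (two consecutive terms determine the rest), the sequence is periodic with period 48.
So u[3551] = u[1 + ((3551-1) mod 48)] = u[47] = 28.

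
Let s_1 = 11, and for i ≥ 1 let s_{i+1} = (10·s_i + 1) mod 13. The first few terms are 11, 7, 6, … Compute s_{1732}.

9

Listing terms: s_1 = 11,  s_2 = 7,  s_3 = 6,  s_4 = 9,  s_5 = 0,  s_6 = 1,  s_7 = 11.
Since s_7 = s_1 = 11, the sequence is periodic with period 6.
So s_{1732} = s_{1 + ((1732-1) mod 6)} = s_4 = 9.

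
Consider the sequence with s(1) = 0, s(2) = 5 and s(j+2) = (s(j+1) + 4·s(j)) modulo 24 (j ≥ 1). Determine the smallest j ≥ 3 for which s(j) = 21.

We have s(1) = 0, s(2) = 5, s(3) = 5, s(4) = 1, s(5) = 21, s(6) = 1, s(7) = 13, s(8) = 17, s(9) = 21, s(10) = 17, s(11) = 5, s(12) = 1.
Since (s(11), s(12)) = (s(3), s(4)) = (5, 1) (two consecutive terms determine the rest), the sequence is eventually periodic: after a pre-period of length 2 it cycles with period 8.
The value 21 first appears (with j ≥ 3) at s(5).

5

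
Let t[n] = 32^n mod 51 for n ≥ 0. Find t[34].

4

Listing terms: t[0] = 1, t[1] = 32, t[2] = 4, t[3] = 26, t[4] = 16, t[5] = 2, t[6] = 13, t[7] = 8, t[8] = 1.
Since t[8] = t[0] = 1, the sequence is periodic with period 8.
So t[34] = t[0 + ((34-0) mod 8)] = t[2] = 4.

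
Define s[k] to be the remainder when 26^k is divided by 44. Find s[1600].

Listing terms: s[1] = 26; s[2] = 16; s[3] = 20; s[4] = 36; s[5] = 12; s[6] = 4; s[7] = 16.
Since s[7] = s[2] = 16, the sequence is eventually periodic: after a pre-period of length 1 it cycles with period 5.
For k ≥ 2, s[k] depends only on (k - 2) mod 5. (1600 - 2) mod 5 = 3, so s[1600] = s[5] = 12.

12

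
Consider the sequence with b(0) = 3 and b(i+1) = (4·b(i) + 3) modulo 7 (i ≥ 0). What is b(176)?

0

Computing terms: b(0) = 3, b(1) = 1, b(2) = 0, b(3) = 3.
The sequence repeats with period 3.
(176 - 0) mod 3 = 2, so b(176) = b(2) = 0.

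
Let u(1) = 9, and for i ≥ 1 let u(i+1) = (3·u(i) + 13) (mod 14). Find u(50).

12

Computing terms: u(1) = 9; u(2) = 12; u(3) = 7; u(4) = 6; u(5) = 3; u(6) = 8; u(7) = 9.
Since u(7) = u(1) = 9, the sequence is periodic with period 6.
So u(50) = u(1 + ((50-1) mod 6)) = u(2) = 12.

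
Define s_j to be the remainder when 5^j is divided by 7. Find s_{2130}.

Computing terms: s_0 = 1,  s_1 = 5,  s_2 = 4,  s_3 = 6,  s_4 = 2,  s_5 = 3,  s_6 = 1.
Since s_6 = s_0 = 1, the sequence is periodic with period 6.
So s_{2130} = s_{0 + ((2130-0) mod 6)} = s_0 = 1.

1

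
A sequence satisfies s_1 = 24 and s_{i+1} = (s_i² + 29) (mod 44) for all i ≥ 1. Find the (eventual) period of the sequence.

6

Computing terms: s_1 = 24, s_2 = 33, s_3 = 18, s_4 = 1, s_5 = 30, s_6 = 5, s_7 = 10, s_8 = 41, s_9 = 38, s_{10} = 21, s_{11} = 30.
Since s_{11} = s_5 = 30, the sequence is eventually periodic: after a pre-period of length 4 it cycles with period 6.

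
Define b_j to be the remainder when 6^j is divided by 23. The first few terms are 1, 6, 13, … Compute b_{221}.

6

Computing terms: b_0 = 1, b_1 = 6, b_2 = 13, b_3 = 9, b_4 = 8, b_5 = 2, b_6 = 12, b_7 = 3, b_8 = 18, b_9 = 16, b_{10} = 4, b_{11} = 1.
Since b_{11} = b_0 = 1, the sequence is periodic with period 11.
So b_{221} = b_{0 + ((221-0) mod 11)} = b_1 = 6.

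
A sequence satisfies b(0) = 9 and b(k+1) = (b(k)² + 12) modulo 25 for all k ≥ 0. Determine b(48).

Listing terms: b(0) = 9,  b(1) = 18,  b(2) = 11,  b(3) = 8,  b(4) = 1,  b(5) = 13,  b(6) = 6,  b(7) = 23,  b(8) = 16,  b(9) = 18.
Since b(9) = b(1) = 18, the sequence is eventually periodic: after a pre-period of length 1 it cycles with period 8.
For k ≥ 1, b(k) depends only on (k - 1) mod 8. (48 - 1) mod 8 = 7, so b(48) = b(8) = 16.

16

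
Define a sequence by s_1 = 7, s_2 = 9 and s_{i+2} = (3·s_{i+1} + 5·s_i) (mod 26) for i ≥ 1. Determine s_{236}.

Computing terms: s_1 = 7,  s_2 = 9,  s_3 = 10,  s_4 = 23,  s_5 = 15,  s_6 = 4,  s_7 = 9,  s_8 = 21,  s_9 = 4,  s_{10} = 13,  s_{11} = 7,  s_{12} = 8,  s_{13} = 7,  s_{14} = 9.
The sequence repeats with period 12.
So s_{236} = s_{1 + ((236-1) mod 12)} = s_8 = 21.

21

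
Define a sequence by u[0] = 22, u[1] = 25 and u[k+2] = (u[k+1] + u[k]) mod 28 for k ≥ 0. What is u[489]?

24

u[0] = 22; u[1] = 25; u[2] = 19; u[3] = 16; u[4] = 7; u[5] = 23; u[6] = 2; u[7] = 25; u[8] = 27; u[9] = 24; u[10] = 23; u[11] = 19; u[12] = 14; u[13] = 5; u[14] = 19; u[15] = 24; u[16] = 15; u[17] = 11; u[18] = 26; u[19] = 9; u[20] = 7; u[21] = 16; u[22] = 23; u[23] = 11; u[24] = 6; u[25] = 17; u[26] = 23; u[27] = 12; u[28] = 7; u[29] = 19; u[30] = 26; u[31] = 17; u[32] = 15; u[33] = 4; u[34] = 19; u[35] = 23; u[36] = 14; u[37] = 9; u[38] = 23; u[39] = 4; u[40] = 27; u[41] = 3; u[42] = 2; u[43] = 5; u[44] = 7; u[45] = 12; u[46] = 19; u[47] = 3; u[48] = 22; u[49] = 25.
The sequence repeats with period 48.
(489 - 0) mod 48 = 9, so u[489] = u[9] = 24.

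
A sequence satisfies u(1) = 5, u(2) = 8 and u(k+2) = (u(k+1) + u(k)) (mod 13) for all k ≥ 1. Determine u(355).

5

We have u(1) = 5,  u(2) = 8,  u(3) = 0,  u(4) = 8,  u(5) = 8,  u(6) = 3,  u(7) = 11,  u(8) = 1,  u(9) = 12,  u(10) = 0,  u(11) = 12,  u(12) = 12,  u(13) = 11,  u(14) = 10,  u(15) = 8,  u(16) = 5,  u(17) = 0,  u(18) = 5,  u(19) = 5,  u(20) = 10,  u(21) = 2,  u(22) = 12,  u(23) = 1,  u(24) = 0,  u(25) = 1,  u(26) = 1,  u(27) = 2,  u(28) = 3,  u(29) = 5,  u(30) = 8.
The sequence repeats with period 28.
So u(355) = u(1 + ((355-1) mod 28)) = u(19) = 5.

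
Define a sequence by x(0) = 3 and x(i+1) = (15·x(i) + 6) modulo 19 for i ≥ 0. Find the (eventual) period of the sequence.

We have x(0) = 3, x(1) = 13, x(2) = 11, x(3) = 0, x(4) = 6, x(5) = 1, x(6) = 2, x(7) = 17, x(8) = 14, x(9) = 7, x(10) = 16, x(11) = 18, x(12) = 10, x(13) = 4, x(14) = 9, x(15) = 8, x(16) = 12, x(17) = 15, x(18) = 3.
Since x(18) = x(0) = 3, the sequence is periodic with period 18.

18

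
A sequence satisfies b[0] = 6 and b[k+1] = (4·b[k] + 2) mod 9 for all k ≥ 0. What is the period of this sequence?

Computing terms: b[0] = 6, b[1] = 8, b[2] = 7, b[3] = 3, b[4] = 5, b[5] = 4, b[6] = 0, b[7] = 2, b[8] = 1, b[9] = 6.
The sequence repeats with period 9.

9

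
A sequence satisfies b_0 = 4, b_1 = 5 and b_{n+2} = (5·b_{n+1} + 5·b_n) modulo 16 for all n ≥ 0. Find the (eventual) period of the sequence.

24

b_0 = 4,  b_1 = 5,  b_2 = 13,  b_3 = 10,  b_4 = 3,  b_5 = 1,  b_6 = 4,  b_7 = 9,  b_8 = 1,  b_9 = 2,  b_{10} = 15,  b_{11} = 5,  b_{12} = 4,  b_{13} = 13,  b_{14} = 5,  b_{15} = 10,  b_{16} = 11,  b_{17} = 9,  b_{18} = 4,  b_{19} = 1,  b_{20} = 9,  b_{21} = 2,  b_{22} = 7,  b_{23} = 13,  b_{24} = 4,  b_{25} = 5.
The sequence repeats with period 24.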